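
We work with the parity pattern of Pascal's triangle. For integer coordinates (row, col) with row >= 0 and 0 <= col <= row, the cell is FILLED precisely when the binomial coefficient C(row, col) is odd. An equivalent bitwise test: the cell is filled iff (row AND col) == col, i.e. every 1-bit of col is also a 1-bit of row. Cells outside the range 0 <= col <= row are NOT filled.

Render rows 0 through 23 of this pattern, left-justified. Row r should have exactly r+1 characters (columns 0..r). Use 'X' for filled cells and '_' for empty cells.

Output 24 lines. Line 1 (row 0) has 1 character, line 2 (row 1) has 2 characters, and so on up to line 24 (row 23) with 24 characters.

Answer: X
XX
X_X
XXXX
X___X
XX__XX
X_X_X_X
XXXXXXXX
X_______X
XX______XX
X_X_____X_X
XXXX____XXXX
X___X___X___X
XX__XX__XX__XX
X_X_X_X_X_X_X_X
XXXXXXXXXXXXXXXX
X_______________X
XX______________XX
X_X_____________X_X
XXXX____________XXXX
X___X___________X___X
XX__XX__________XX__XX
X_X_X_X_________X_X_X_X
XXXXXXXX________XXXXXXXX

Derivation:
r0=0: X
r1=1: XX
r2=10: X_X
r3=11: XXXX
r4=100: X___X
r5=101: XX__XX
r6=110: X_X_X_X
r7=111: XXXXXXXX
r8=1000: X_______X
r9=1001: XX______XX
r10=1010: X_X_____X_X
r11=1011: XXXX____XXXX
r12=1100: X___X___X___X
r13=1101: XX__XX__XX__XX
r14=1110: X_X_X_X_X_X_X_X
r15=1111: XXXXXXXXXXXXXXXX
r16=10000: X_______________X
r17=10001: XX______________XX
r18=10010: X_X_____________X_X
r19=10011: XXXX____________XXXX
r20=10100: X___X___________X___X
r21=10101: XX__XX__________XX__XX
r22=10110: X_X_X_X_________X_X_X_X
r23=10111: XXXXXXXX________XXXXXXXX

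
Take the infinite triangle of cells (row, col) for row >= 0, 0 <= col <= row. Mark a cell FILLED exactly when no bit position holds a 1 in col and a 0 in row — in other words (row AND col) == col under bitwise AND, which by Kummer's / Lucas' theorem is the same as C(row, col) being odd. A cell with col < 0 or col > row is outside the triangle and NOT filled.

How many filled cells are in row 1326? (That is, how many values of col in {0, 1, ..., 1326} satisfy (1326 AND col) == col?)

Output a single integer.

1326 in binary = 10100101110
popcount(1326) = number of 1-bits in 10100101110 = 6
A col c satisfies (1326 AND c) == c iff every set bit of c is also set in 1326; each of the 6 set bits of 1326 can independently be on or off in c.
count = 2^6 = 64

Answer: 64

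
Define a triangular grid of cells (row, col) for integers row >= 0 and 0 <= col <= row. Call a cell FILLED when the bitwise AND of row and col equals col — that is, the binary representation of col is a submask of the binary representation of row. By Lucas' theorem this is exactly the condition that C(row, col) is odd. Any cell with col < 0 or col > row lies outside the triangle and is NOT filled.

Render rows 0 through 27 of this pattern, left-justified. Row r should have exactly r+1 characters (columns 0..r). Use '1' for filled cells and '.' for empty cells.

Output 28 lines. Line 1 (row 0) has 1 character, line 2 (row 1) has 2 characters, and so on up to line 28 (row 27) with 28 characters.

Answer: 1
11
1.1
1111
1...1
11..11
1.1.1.1
11111111
1.......1
11......11
1.1.....1.1
1111....1111
1...1...1...1
11..11..11..11
1.1.1.1.1.1.1.1
1111111111111111
1...............1
11..............11
1.1.............1.1
1111............1111
1...1...........1...1
11..11..........11..11
1.1.1.1.........1.1.1.1
11111111........11111111
1.......1.......1.......1
11......11......11......11
1.1.....1.1.....1.1.....1.1
1111....1111....1111....1111

Derivation:
r0=0: 1
r1=1: 11
r2=10: 1.1
r3=11: 1111
r4=100: 1...1
r5=101: 11..11
r6=110: 1.1.1.1
r7=111: 11111111
r8=1000: 1.......1
r9=1001: 11......11
r10=1010: 1.1.....1.1
r11=1011: 1111....1111
r12=1100: 1...1...1...1
r13=1101: 11..11..11..11
r14=1110: 1.1.1.1.1.1.1.1
r15=1111: 1111111111111111
r16=10000: 1...............1
r17=10001: 11..............11
r18=10010: 1.1.............1.1
r19=10011: 1111............1111
r20=10100: 1...1...........1...1
r21=10101: 11..11..........11..11
r22=10110: 1.1.1.1.........1.1.1.1
r23=10111: 11111111........11111111
r24=11000: 1.......1.......1.......1
r25=11001: 11......11......11......11
r26=11010: 1.1.....1.1.....1.1.....1.1
r27=11011: 1111....1111....1111....1111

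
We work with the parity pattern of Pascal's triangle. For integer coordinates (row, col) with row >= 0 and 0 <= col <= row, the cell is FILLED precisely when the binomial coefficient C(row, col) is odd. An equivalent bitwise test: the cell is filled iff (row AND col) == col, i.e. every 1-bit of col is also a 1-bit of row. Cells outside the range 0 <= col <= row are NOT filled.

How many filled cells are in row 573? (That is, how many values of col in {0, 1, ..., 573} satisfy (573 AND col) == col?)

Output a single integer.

Answer: 64

Derivation:
573 in binary = 1000111101
popcount(573) = number of 1-bits in 1000111101 = 6
A col c satisfies (573 AND c) == c iff every set bit of c is also set in 573; each of the 6 set bits of 573 can independently be on or off in c.
count = 2^6 = 64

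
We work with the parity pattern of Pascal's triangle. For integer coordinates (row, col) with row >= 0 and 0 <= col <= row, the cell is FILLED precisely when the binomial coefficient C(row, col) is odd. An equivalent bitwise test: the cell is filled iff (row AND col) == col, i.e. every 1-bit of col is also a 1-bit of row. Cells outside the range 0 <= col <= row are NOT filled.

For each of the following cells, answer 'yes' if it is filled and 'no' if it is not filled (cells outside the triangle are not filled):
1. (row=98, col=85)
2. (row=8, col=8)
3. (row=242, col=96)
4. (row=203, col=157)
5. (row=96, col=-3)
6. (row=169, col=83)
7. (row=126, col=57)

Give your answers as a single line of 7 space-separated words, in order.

(98,85): row=0b1100010, col=0b1010101, row AND col = 0b1000000 = 64; 64 != 85 -> empty
(8,8): row=0b1000, col=0b1000, row AND col = 0b1000 = 8; 8 == 8 -> filled
(242,96): row=0b11110010, col=0b1100000, row AND col = 0b1100000 = 96; 96 == 96 -> filled
(203,157): row=0b11001011, col=0b10011101, row AND col = 0b10001001 = 137; 137 != 157 -> empty
(96,-3): col outside [0, 96] -> not filled
(169,83): row=0b10101001, col=0b1010011, row AND col = 0b1 = 1; 1 != 83 -> empty
(126,57): row=0b1111110, col=0b111001, row AND col = 0b111000 = 56; 56 != 57 -> empty

Answer: no yes yes no no no no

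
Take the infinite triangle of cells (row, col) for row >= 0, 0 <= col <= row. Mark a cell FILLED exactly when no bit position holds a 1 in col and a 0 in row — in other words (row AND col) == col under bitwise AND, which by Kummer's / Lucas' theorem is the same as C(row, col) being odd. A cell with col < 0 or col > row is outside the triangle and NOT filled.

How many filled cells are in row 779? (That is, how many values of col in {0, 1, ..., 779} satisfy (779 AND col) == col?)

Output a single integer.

779 in binary = 1100001011
popcount(779) = number of 1-bits in 1100001011 = 5
A col c satisfies (779 AND c) == c iff every set bit of c is also set in 779; each of the 5 set bits of 779 can independently be on or off in c.
count = 2^5 = 32

Answer: 32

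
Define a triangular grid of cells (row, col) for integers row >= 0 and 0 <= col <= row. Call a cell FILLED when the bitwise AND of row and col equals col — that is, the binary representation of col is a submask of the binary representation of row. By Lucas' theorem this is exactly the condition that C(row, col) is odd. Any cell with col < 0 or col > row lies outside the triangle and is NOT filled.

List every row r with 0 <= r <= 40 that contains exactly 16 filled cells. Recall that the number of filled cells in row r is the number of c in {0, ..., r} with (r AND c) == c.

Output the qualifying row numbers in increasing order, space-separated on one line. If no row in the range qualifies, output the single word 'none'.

Row r has 2^popcount(r) filled cells, so we need popcount(r) = log2(16) = 4.
Scan r = 0..40 and keep those with exactly 4 one-bits:
r=0=0 popcount=0 -> skip
r=1=1 popcount=1 -> skip
r=2=10 popcount=1 -> skip
r=3=11 popcount=2 -> skip
r=4=100 popcount=1 -> skip
r=5=101 popcount=2 -> skip
r=6=110 popcount=2 -> skip
r=7=111 popcount=3 -> skip
r=8=1000 popcount=1 -> skip
r=9=1001 popcount=2 -> skip
r=10=1010 popcount=2 -> skip
r=11=1011 popcount=3 -> skip
r=12=1100 popcount=2 -> skip
r=13=1101 popcount=3 -> skip
r=14=1110 popcount=3 -> skip
r=15=1111 popcount=4 -> KEEP
r=16=10000 popcount=1 -> skip
r=17=10001 popcount=2 -> skip
r=18=10010 popcount=2 -> skip
r=19=10011 popcount=3 -> skip
r=20=10100 popcount=2 -> skip
r=21=10101 popcount=3 -> skip
r=22=10110 popcount=3 -> skip
r=23=10111 popcount=4 -> KEEP
r=24=11000 popcount=2 -> skip
r=25=11001 popcount=3 -> skip
r=26=11010 popcount=3 -> skip
r=27=11011 popcount=4 -> KEEP
r=28=11100 popcount=3 -> skip
r=29=11101 popcount=4 -> KEEP
r=30=11110 popcount=4 -> KEEP
r=31=11111 popcount=5 -> skip
r=32=100000 popcount=1 -> skip
r=33=100001 popcount=2 -> skip
r=34=100010 popcount=2 -> skip
r=35=100011 popcount=3 -> skip
r=36=100100 popcount=2 -> skip
r=37=100101 popcount=3 -> skip
r=38=100110 popcount=3 -> skip
r=39=100111 popcount=4 -> KEEP
r=40=101000 popcount=2 -> skip
Kept rows: 15 23 27 29 30 39

Answer: 15 23 27 29 30 39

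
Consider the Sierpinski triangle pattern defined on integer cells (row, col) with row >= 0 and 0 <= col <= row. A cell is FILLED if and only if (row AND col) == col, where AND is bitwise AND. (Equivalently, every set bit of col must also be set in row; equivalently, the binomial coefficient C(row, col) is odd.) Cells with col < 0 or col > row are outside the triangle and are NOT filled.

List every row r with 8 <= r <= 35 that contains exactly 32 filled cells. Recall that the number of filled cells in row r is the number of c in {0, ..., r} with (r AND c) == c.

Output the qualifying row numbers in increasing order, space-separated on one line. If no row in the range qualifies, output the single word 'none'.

Row r has 2^popcount(r) filled cells, so we need popcount(r) = log2(32) = 5.
Scan r = 8..35 and keep those with exactly 5 one-bits:
r=8=1000 popcount=1 -> skip
r=9=1001 popcount=2 -> skip
r=10=1010 popcount=2 -> skip
r=11=1011 popcount=3 -> skip
r=12=1100 popcount=2 -> skip
r=13=1101 popcount=3 -> skip
r=14=1110 popcount=3 -> skip
r=15=1111 popcount=4 -> skip
r=16=10000 popcount=1 -> skip
r=17=10001 popcount=2 -> skip
r=18=10010 popcount=2 -> skip
r=19=10011 popcount=3 -> skip
r=20=10100 popcount=2 -> skip
r=21=10101 popcount=3 -> skip
r=22=10110 popcount=3 -> skip
r=23=10111 popcount=4 -> skip
r=24=11000 popcount=2 -> skip
r=25=11001 popcount=3 -> skip
r=26=11010 popcount=3 -> skip
r=27=11011 popcount=4 -> skip
r=28=11100 popcount=3 -> skip
r=29=11101 popcount=4 -> skip
r=30=11110 popcount=4 -> skip
r=31=11111 popcount=5 -> KEEP
r=32=100000 popcount=1 -> skip
r=33=100001 popcount=2 -> skip
r=34=100010 popcount=2 -> skip
r=35=100011 popcount=3 -> skip
Kept rows: 31

Answer: 31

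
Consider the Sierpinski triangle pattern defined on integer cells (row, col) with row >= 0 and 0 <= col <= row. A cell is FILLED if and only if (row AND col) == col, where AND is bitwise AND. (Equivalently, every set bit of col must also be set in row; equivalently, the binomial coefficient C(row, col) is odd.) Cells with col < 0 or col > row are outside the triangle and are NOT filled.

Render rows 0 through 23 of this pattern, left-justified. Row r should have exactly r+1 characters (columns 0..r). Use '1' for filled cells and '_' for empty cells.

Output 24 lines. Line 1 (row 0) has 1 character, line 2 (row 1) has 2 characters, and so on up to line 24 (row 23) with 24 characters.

Answer: 1
11
1_1
1111
1___1
11__11
1_1_1_1
11111111
1_______1
11______11
1_1_____1_1
1111____1111
1___1___1___1
11__11__11__11
1_1_1_1_1_1_1_1
1111111111111111
1_______________1
11______________11
1_1_____________1_1
1111____________1111
1___1___________1___1
11__11__________11__11
1_1_1_1_________1_1_1_1
11111111________11111111

Derivation:
r0=0: 1
r1=1: 11
r2=10: 1_1
r3=11: 1111
r4=100: 1___1
r5=101: 11__11
r6=110: 1_1_1_1
r7=111: 11111111
r8=1000: 1_______1
r9=1001: 11______11
r10=1010: 1_1_____1_1
r11=1011: 1111____1111
r12=1100: 1___1___1___1
r13=1101: 11__11__11__11
r14=1110: 1_1_1_1_1_1_1_1
r15=1111: 1111111111111111
r16=10000: 1_______________1
r17=10001: 11______________11
r18=10010: 1_1_____________1_1
r19=10011: 1111____________1111
r20=10100: 1___1___________1___1
r21=10101: 11__11__________11__11
r22=10110: 1_1_1_1_________1_1_1_1
r23=10111: 11111111________11111111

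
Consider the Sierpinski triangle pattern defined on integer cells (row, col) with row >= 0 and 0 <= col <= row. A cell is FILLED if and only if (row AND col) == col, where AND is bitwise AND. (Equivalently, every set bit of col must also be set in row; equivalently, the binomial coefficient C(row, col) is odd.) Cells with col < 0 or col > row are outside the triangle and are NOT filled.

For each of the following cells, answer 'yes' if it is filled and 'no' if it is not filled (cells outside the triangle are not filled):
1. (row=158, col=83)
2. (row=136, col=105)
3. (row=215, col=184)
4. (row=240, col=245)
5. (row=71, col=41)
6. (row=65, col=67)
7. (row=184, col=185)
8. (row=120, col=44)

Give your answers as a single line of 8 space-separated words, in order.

(158,83): row=0b10011110, col=0b1010011, row AND col = 0b10010 = 18; 18 != 83 -> empty
(136,105): row=0b10001000, col=0b1101001, row AND col = 0b1000 = 8; 8 != 105 -> empty
(215,184): row=0b11010111, col=0b10111000, row AND col = 0b10010000 = 144; 144 != 184 -> empty
(240,245): col outside [0, 240] -> not filled
(71,41): row=0b1000111, col=0b101001, row AND col = 0b1 = 1; 1 != 41 -> empty
(65,67): col outside [0, 65] -> not filled
(184,185): col outside [0, 184] -> not filled
(120,44): row=0b1111000, col=0b101100, row AND col = 0b101000 = 40; 40 != 44 -> empty

Answer: no no no no no no no no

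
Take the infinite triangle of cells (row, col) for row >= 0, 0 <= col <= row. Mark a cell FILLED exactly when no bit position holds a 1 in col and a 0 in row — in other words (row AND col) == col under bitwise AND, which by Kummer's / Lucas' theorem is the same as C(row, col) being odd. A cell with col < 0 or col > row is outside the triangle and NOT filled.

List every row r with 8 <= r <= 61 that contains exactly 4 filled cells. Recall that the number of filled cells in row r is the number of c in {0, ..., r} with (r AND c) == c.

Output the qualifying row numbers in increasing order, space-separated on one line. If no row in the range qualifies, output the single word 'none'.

Row r has 2^popcount(r) filled cells, so we need popcount(r) = log2(4) = 2.
Scan r = 8..61 and keep those with exactly 2 one-bits:
r=8=1000 popcount=1 -> skip
r=9=1001 popcount=2 -> KEEP
r=10=1010 popcount=2 -> KEEP
r=11=1011 popcount=3 -> skip
r=12=1100 popcount=2 -> KEEP
r=13=1101 popcount=3 -> skip
r=14=1110 popcount=3 -> skip
r=15=1111 popcount=4 -> skip
r=16=10000 popcount=1 -> skip
r=17=10001 popcount=2 -> KEEP
r=18=10010 popcount=2 -> KEEP
r=19=10011 popcount=3 -> skip
r=20=10100 popcount=2 -> KEEP
r=21=10101 popcount=3 -> skip
r=22=10110 popcount=3 -> skip
r=23=10111 popcount=4 -> skip
r=24=11000 popcount=2 -> KEEP
r=25=11001 popcount=3 -> skip
r=26=11010 popcount=3 -> skip
r=27=11011 popcount=4 -> skip
r=28=11100 popcount=3 -> skip
r=29=11101 popcount=4 -> skip
r=30=11110 popcount=4 -> skip
r=31=11111 popcount=5 -> skip
r=32=100000 popcount=1 -> skip
r=33=100001 popcount=2 -> KEEP
r=34=100010 popcount=2 -> KEEP
r=35=100011 popcount=3 -> skip
r=36=100100 popcount=2 -> KEEP
r=37=100101 popcount=3 -> skip
r=38=100110 popcount=3 -> skip
r=39=100111 popcount=4 -> skip
r=40=101000 popcount=2 -> KEEP
r=41=101001 popcount=3 -> skip
r=42=101010 popcount=3 -> skip
r=43=101011 popcount=4 -> skip
r=44=101100 popcount=3 -> skip
r=45=101101 popcount=4 -> skip
r=46=101110 popcount=4 -> skip
r=47=101111 popcount=5 -> skip
r=48=110000 popcount=2 -> KEEP
r=49=110001 popcount=3 -> skip
r=50=110010 popcount=3 -> skip
r=51=110011 popcount=4 -> skip
r=52=110100 popcount=3 -> skip
r=53=110101 popcount=4 -> skip
r=54=110110 popcount=4 -> skip
r=55=110111 popcount=5 -> skip
r=56=111000 popcount=3 -> skip
r=57=111001 popcount=4 -> skip
r=58=111010 popcount=4 -> skip
r=59=111011 popcount=5 -> skip
r=60=111100 popcount=4 -> skip
r=61=111101 popcount=5 -> skip
Kept rows: 9 10 12 17 18 20 24 33 34 36 40 48

Answer: 9 10 12 17 18 20 24 33 34 36 40 48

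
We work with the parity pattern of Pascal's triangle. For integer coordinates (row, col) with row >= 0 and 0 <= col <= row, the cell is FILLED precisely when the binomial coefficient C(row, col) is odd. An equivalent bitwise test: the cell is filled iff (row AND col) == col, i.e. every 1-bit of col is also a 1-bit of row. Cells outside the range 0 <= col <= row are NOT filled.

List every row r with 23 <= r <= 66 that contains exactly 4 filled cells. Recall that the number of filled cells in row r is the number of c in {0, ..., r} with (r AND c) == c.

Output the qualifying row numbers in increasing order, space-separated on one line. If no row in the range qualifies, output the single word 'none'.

Answer: 24 33 34 36 40 48 65 66

Derivation:
Row r has 2^popcount(r) filled cells, so we need popcount(r) = log2(4) = 2.
Scan r = 23..66 and keep those with exactly 2 one-bits:
r=23=10111 popcount=4 -> skip
r=24=11000 popcount=2 -> KEEP
r=25=11001 popcount=3 -> skip
r=26=11010 popcount=3 -> skip
r=27=11011 popcount=4 -> skip
r=28=11100 popcount=3 -> skip
r=29=11101 popcount=4 -> skip
r=30=11110 popcount=4 -> skip
r=31=11111 popcount=5 -> skip
r=32=100000 popcount=1 -> skip
r=33=100001 popcount=2 -> KEEP
r=34=100010 popcount=2 -> KEEP
r=35=100011 popcount=3 -> skip
r=36=100100 popcount=2 -> KEEP
r=37=100101 popcount=3 -> skip
r=38=100110 popcount=3 -> skip
r=39=100111 popcount=4 -> skip
r=40=101000 popcount=2 -> KEEP
r=41=101001 popcount=3 -> skip
r=42=101010 popcount=3 -> skip
r=43=101011 popcount=4 -> skip
r=44=101100 popcount=3 -> skip
r=45=101101 popcount=4 -> skip
r=46=101110 popcount=4 -> skip
r=47=101111 popcount=5 -> skip
r=48=110000 popcount=2 -> KEEP
r=49=110001 popcount=3 -> skip
r=50=110010 popcount=3 -> skip
r=51=110011 popcount=4 -> skip
r=52=110100 popcount=3 -> skip
r=53=110101 popcount=4 -> skip
r=54=110110 popcount=4 -> skip
r=55=110111 popcount=5 -> skip
r=56=111000 popcount=3 -> skip
r=57=111001 popcount=4 -> skip
r=58=111010 popcount=4 -> skip
r=59=111011 popcount=5 -> skip
r=60=111100 popcount=4 -> skip
r=61=111101 popcount=5 -> skip
r=62=111110 popcount=5 -> skip
r=63=111111 popcount=6 -> skip
r=64=1000000 popcount=1 -> skip
r=65=1000001 popcount=2 -> KEEP
r=66=1000010 popcount=2 -> KEEP
Kept rows: 24 33 34 36 40 48 65 66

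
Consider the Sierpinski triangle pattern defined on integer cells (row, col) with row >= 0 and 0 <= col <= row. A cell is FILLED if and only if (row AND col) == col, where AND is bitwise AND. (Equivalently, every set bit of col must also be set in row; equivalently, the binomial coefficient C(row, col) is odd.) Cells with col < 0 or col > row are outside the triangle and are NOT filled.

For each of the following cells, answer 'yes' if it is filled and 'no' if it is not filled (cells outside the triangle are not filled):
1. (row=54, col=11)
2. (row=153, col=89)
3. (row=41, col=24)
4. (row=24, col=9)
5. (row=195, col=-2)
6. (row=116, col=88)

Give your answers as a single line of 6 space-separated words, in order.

Answer: no no no no no no

Derivation:
(54,11): row=0b110110, col=0b1011, row AND col = 0b10 = 2; 2 != 11 -> empty
(153,89): row=0b10011001, col=0b1011001, row AND col = 0b11001 = 25; 25 != 89 -> empty
(41,24): row=0b101001, col=0b11000, row AND col = 0b1000 = 8; 8 != 24 -> empty
(24,9): row=0b11000, col=0b1001, row AND col = 0b1000 = 8; 8 != 9 -> empty
(195,-2): col outside [0, 195] -> not filled
(116,88): row=0b1110100, col=0b1011000, row AND col = 0b1010000 = 80; 80 != 88 -> empty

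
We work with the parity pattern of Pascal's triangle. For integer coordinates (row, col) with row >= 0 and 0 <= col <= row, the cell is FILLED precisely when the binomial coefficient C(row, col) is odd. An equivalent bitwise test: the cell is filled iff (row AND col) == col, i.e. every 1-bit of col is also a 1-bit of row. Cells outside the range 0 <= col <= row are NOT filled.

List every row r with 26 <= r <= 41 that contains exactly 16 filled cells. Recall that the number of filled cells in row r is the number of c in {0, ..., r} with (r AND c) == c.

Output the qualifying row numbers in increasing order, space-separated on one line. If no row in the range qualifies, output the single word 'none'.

Answer: 27 29 30 39

Derivation:
Row r has 2^popcount(r) filled cells, so we need popcount(r) = log2(16) = 4.
Scan r = 26..41 and keep those with exactly 4 one-bits:
r=26=11010 popcount=3 -> skip
r=27=11011 popcount=4 -> KEEP
r=28=11100 popcount=3 -> skip
r=29=11101 popcount=4 -> KEEP
r=30=11110 popcount=4 -> KEEP
r=31=11111 popcount=5 -> skip
r=32=100000 popcount=1 -> skip
r=33=100001 popcount=2 -> skip
r=34=100010 popcount=2 -> skip
r=35=100011 popcount=3 -> skip
r=36=100100 popcount=2 -> skip
r=37=100101 popcount=3 -> skip
r=38=100110 popcount=3 -> skip
r=39=100111 popcount=4 -> KEEP
r=40=101000 popcount=2 -> skip
r=41=101001 popcount=3 -> skip
Kept rows: 27 29 30 39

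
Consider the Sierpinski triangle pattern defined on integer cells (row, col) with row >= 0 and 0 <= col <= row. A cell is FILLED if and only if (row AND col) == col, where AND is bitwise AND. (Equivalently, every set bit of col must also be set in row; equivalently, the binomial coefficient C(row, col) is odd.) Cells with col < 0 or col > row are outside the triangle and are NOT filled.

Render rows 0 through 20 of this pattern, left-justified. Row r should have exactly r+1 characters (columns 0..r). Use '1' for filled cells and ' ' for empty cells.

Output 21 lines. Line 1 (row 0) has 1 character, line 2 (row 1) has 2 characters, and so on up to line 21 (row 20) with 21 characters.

r0=0: 1
r1=1: 11
r2=10: 1 1
r3=11: 1111
r4=100: 1   1
r5=101: 11  11
r6=110: 1 1 1 1
r7=111: 11111111
r8=1000: 1       1
r9=1001: 11      11
r10=1010: 1 1     1 1
r11=1011: 1111    1111
r12=1100: 1   1   1   1
r13=1101: 11  11  11  11
r14=1110: 1 1 1 1 1 1 1 1
r15=1111: 1111111111111111
r16=10000: 1               1
r17=10001: 11              11
r18=10010: 1 1             1 1
r19=10011: 1111            1111
r20=10100: 1   1           1   1

Answer: 1
11
1 1
1111
1   1
11  11
1 1 1 1
11111111
1       1
11      11
1 1     1 1
1111    1111
1   1   1   1
11  11  11  11
1 1 1 1 1 1 1 1
1111111111111111
1               1
11              11
1 1             1 1
1111            1111
1   1           1   1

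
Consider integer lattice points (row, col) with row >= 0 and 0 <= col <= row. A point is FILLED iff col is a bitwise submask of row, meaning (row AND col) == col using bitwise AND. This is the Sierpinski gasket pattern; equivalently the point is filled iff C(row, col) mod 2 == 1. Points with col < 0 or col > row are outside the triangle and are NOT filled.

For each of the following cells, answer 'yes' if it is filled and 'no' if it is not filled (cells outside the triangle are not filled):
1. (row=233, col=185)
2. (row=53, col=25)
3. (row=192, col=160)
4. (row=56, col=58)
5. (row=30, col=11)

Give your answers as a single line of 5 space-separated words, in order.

Answer: no no no no no

Derivation:
(233,185): row=0b11101001, col=0b10111001, row AND col = 0b10101001 = 169; 169 != 185 -> empty
(53,25): row=0b110101, col=0b11001, row AND col = 0b10001 = 17; 17 != 25 -> empty
(192,160): row=0b11000000, col=0b10100000, row AND col = 0b10000000 = 128; 128 != 160 -> empty
(56,58): col outside [0, 56] -> not filled
(30,11): row=0b11110, col=0b1011, row AND col = 0b1010 = 10; 10 != 11 -> empty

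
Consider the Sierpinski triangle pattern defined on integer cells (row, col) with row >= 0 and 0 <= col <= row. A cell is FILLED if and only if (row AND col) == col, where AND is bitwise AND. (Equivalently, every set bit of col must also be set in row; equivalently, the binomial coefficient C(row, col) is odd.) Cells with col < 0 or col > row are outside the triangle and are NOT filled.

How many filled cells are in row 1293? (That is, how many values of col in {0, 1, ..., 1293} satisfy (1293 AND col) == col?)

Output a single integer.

Answer: 32

Derivation:
1293 in binary = 10100001101
popcount(1293) = number of 1-bits in 10100001101 = 5
A col c satisfies (1293 AND c) == c iff every set bit of c is also set in 1293; each of the 5 set bits of 1293 can independently be on or off in c.
count = 2^5 = 32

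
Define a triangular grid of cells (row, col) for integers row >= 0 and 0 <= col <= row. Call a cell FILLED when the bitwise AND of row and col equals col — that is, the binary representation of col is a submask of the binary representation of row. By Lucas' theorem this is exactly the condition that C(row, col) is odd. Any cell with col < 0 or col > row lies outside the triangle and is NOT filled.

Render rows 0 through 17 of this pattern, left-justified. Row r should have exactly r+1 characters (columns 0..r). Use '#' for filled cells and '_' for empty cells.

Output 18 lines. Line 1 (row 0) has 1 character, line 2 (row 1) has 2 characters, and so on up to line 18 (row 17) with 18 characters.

Answer: #
##
#_#
####
#___#
##__##
#_#_#_#
########
#_______#
##______##
#_#_____#_#
####____####
#___#___#___#
##__##__##__##
#_#_#_#_#_#_#_#
################
#_______________#
##______________##

Derivation:
r0=0: #
r1=1: ##
r2=10: #_#
r3=11: ####
r4=100: #___#
r5=101: ##__##
r6=110: #_#_#_#
r7=111: ########
r8=1000: #_______#
r9=1001: ##______##
r10=1010: #_#_____#_#
r11=1011: ####____####
r12=1100: #___#___#___#
r13=1101: ##__##__##__##
r14=1110: #_#_#_#_#_#_#_#
r15=1111: ################
r16=10000: #_______________#
r17=10001: ##______________##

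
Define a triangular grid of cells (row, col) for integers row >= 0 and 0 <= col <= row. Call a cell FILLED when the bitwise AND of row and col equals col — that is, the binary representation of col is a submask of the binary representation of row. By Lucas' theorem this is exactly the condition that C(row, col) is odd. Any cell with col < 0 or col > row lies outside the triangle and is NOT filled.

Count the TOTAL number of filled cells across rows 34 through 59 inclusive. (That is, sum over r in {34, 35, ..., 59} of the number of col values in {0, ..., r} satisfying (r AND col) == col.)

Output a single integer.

Answer: 336

Derivation:
r34=100010 pc2: +4 =4
r35=100011 pc3: +8 =12
r36=100100 pc2: +4 =16
r37=100101 pc3: +8 =24
r38=100110 pc3: +8 =32
r39=100111 pc4: +16 =48
r40=101000 pc2: +4 =52
r41=101001 pc3: +8 =60
r42=101010 pc3: +8 =68
r43=101011 pc4: +16 =84
r44=101100 pc3: +8 =92
r45=101101 pc4: +16 =108
r46=101110 pc4: +16 =124
r47=101111 pc5: +32 =156
r48=110000 pc2: +4 =160
r49=110001 pc3: +8 =168
r50=110010 pc3: +8 =176
r51=110011 pc4: +16 =192
r52=110100 pc3: +8 =200
r53=110101 pc4: +16 =216
r54=110110 pc4: +16 =232
r55=110111 pc5: +32 =264
r56=111000 pc3: +8 =272
r57=111001 pc4: +16 =288
r58=111010 pc4: +16 =304
r59=111011 pc5: +32 =336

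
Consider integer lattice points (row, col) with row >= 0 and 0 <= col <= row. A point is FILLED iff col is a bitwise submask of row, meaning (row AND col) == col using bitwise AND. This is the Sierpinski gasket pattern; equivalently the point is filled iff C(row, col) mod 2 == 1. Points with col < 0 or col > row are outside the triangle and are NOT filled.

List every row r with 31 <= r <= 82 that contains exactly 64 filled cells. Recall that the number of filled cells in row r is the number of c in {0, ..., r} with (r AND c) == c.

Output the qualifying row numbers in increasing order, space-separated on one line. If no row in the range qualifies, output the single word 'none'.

Answer: 63

Derivation:
Row r has 2^popcount(r) filled cells, so we need popcount(r) = log2(64) = 6.
Scan r = 31..82 and keep those with exactly 6 one-bits:
r=31=11111 popcount=5 -> skip
r=32=100000 popcount=1 -> skip
r=33=100001 popcount=2 -> skip
r=34=100010 popcount=2 -> skip
r=35=100011 popcount=3 -> skip
r=36=100100 popcount=2 -> skip
r=37=100101 popcount=3 -> skip
r=38=100110 popcount=3 -> skip
r=39=100111 popcount=4 -> skip
r=40=101000 popcount=2 -> skip
r=41=101001 popcount=3 -> skip
r=42=101010 popcount=3 -> skip
r=43=101011 popcount=4 -> skip
r=44=101100 popcount=3 -> skip
r=45=101101 popcount=4 -> skip
r=46=101110 popcount=4 -> skip
r=47=101111 popcount=5 -> skip
r=48=110000 popcount=2 -> skip
r=49=110001 popcount=3 -> skip
r=50=110010 popcount=3 -> skip
r=51=110011 popcount=4 -> skip
r=52=110100 popcount=3 -> skip
r=53=110101 popcount=4 -> skip
r=54=110110 popcount=4 -> skip
r=55=110111 popcount=5 -> skip
r=56=111000 popcount=3 -> skip
r=57=111001 popcount=4 -> skip
r=58=111010 popcount=4 -> skip
r=59=111011 popcount=5 -> skip
r=60=111100 popcount=4 -> skip
r=61=111101 popcount=5 -> skip
r=62=111110 popcount=5 -> skip
r=63=111111 popcount=6 -> KEEP
r=64=1000000 popcount=1 -> skip
r=65=1000001 popcount=2 -> skip
r=66=1000010 popcount=2 -> skip
r=67=1000011 popcount=3 -> skip
r=68=1000100 popcount=2 -> skip
r=69=1000101 popcount=3 -> skip
r=70=1000110 popcount=3 -> skip
r=71=1000111 popcount=4 -> skip
r=72=1001000 popcount=2 -> skip
r=73=1001001 popcount=3 -> skip
r=74=1001010 popcount=3 -> skip
r=75=1001011 popcount=4 -> skip
r=76=1001100 popcount=3 -> skip
r=77=1001101 popcount=4 -> skip
r=78=1001110 popcount=4 -> skip
r=79=1001111 popcount=5 -> skip
r=80=1010000 popcount=2 -> skip
r=81=1010001 popcount=3 -> skip
r=82=1010010 popcount=3 -> skip
Kept rows: 63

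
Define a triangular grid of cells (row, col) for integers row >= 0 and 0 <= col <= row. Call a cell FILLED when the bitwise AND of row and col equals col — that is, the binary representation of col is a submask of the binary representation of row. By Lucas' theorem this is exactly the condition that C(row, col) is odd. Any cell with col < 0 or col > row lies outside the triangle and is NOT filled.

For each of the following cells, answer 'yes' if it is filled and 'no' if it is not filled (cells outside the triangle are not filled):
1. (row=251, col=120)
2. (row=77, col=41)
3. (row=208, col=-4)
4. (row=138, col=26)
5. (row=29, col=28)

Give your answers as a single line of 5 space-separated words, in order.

Answer: yes no no no yes

Derivation:
(251,120): row=0b11111011, col=0b1111000, row AND col = 0b1111000 = 120; 120 == 120 -> filled
(77,41): row=0b1001101, col=0b101001, row AND col = 0b1001 = 9; 9 != 41 -> empty
(208,-4): col outside [0, 208] -> not filled
(138,26): row=0b10001010, col=0b11010, row AND col = 0b1010 = 10; 10 != 26 -> empty
(29,28): row=0b11101, col=0b11100, row AND col = 0b11100 = 28; 28 == 28 -> filled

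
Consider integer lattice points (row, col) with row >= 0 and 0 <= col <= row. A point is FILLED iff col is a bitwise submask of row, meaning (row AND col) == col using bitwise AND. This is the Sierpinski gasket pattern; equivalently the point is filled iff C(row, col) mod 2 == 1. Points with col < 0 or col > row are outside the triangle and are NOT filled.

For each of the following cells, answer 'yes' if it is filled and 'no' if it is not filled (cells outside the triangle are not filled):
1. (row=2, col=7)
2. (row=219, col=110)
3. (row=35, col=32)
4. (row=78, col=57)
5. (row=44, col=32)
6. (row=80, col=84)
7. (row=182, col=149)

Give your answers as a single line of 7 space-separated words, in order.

(2,7): col outside [0, 2] -> not filled
(219,110): row=0b11011011, col=0b1101110, row AND col = 0b1001010 = 74; 74 != 110 -> empty
(35,32): row=0b100011, col=0b100000, row AND col = 0b100000 = 32; 32 == 32 -> filled
(78,57): row=0b1001110, col=0b111001, row AND col = 0b1000 = 8; 8 != 57 -> empty
(44,32): row=0b101100, col=0b100000, row AND col = 0b100000 = 32; 32 == 32 -> filled
(80,84): col outside [0, 80] -> not filled
(182,149): row=0b10110110, col=0b10010101, row AND col = 0b10010100 = 148; 148 != 149 -> empty

Answer: no no yes no yes no no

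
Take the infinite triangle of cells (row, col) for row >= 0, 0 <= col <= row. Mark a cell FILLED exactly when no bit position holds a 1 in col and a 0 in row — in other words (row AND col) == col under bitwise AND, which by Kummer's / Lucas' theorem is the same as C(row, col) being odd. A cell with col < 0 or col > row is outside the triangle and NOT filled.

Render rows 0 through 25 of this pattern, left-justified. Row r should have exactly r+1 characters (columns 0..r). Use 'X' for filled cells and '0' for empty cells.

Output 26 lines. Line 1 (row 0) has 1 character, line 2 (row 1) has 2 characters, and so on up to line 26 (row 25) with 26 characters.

r0=0: X
r1=1: XX
r2=10: X0X
r3=11: XXXX
r4=100: X000X
r5=101: XX00XX
r6=110: X0X0X0X
r7=111: XXXXXXXX
r8=1000: X0000000X
r9=1001: XX000000XX
r10=1010: X0X00000X0X
r11=1011: XXXX0000XXXX
r12=1100: X000X000X000X
r13=1101: XX00XX00XX00XX
r14=1110: X0X0X0X0X0X0X0X
r15=1111: XXXXXXXXXXXXXXXX
r16=10000: X000000000000000X
r17=10001: XX00000000000000XX
r18=10010: X0X0000000000000X0X
r19=10011: XXXX000000000000XXXX
r20=10100: X000X00000000000X000X
r21=10101: XX00XX0000000000XX00XX
r22=10110: X0X0X0X000000000X0X0X0X
r23=10111: XXXXXXXX00000000XXXXXXXX
r24=11000: X0000000X0000000X0000000X
r25=11001: XX000000XX000000XX000000XX

Answer: X
XX
X0X
XXXX
X000X
XX00XX
X0X0X0X
XXXXXXXX
X0000000X
XX000000XX
X0X00000X0X
XXXX0000XXXX
X000X000X000X
XX00XX00XX00XX
X0X0X0X0X0X0X0X
XXXXXXXXXXXXXXXX
X000000000000000X
XX00000000000000XX
X0X0000000000000X0X
XXXX000000000000XXXX
X000X00000000000X000X
XX00XX0000000000XX00XX
X0X0X0X000000000X0X0X0X
XXXXXXXX00000000XXXXXXXX
X0000000X0000000X0000000X
XX000000XX000000XX000000XX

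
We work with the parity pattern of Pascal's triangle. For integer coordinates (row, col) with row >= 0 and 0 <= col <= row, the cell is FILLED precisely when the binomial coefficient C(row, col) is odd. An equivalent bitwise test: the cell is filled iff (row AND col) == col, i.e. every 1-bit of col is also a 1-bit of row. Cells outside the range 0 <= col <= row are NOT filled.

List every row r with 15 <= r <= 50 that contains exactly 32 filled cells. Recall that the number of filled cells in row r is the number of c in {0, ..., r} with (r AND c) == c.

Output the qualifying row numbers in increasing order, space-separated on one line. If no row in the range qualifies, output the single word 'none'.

Answer: 31 47

Derivation:
Row r has 2^popcount(r) filled cells, so we need popcount(r) = log2(32) = 5.
Scan r = 15..50 and keep those with exactly 5 one-bits:
r=15=1111 popcount=4 -> skip
r=16=10000 popcount=1 -> skip
r=17=10001 popcount=2 -> skip
r=18=10010 popcount=2 -> skip
r=19=10011 popcount=3 -> skip
r=20=10100 popcount=2 -> skip
r=21=10101 popcount=3 -> skip
r=22=10110 popcount=3 -> skip
r=23=10111 popcount=4 -> skip
r=24=11000 popcount=2 -> skip
r=25=11001 popcount=3 -> skip
r=26=11010 popcount=3 -> skip
r=27=11011 popcount=4 -> skip
r=28=11100 popcount=3 -> skip
r=29=11101 popcount=4 -> skip
r=30=11110 popcount=4 -> skip
r=31=11111 popcount=5 -> KEEP
r=32=100000 popcount=1 -> skip
r=33=100001 popcount=2 -> skip
r=34=100010 popcount=2 -> skip
r=35=100011 popcount=3 -> skip
r=36=100100 popcount=2 -> skip
r=37=100101 popcount=3 -> skip
r=38=100110 popcount=3 -> skip
r=39=100111 popcount=4 -> skip
r=40=101000 popcount=2 -> skip
r=41=101001 popcount=3 -> skip
r=42=101010 popcount=3 -> skip
r=43=101011 popcount=4 -> skip
r=44=101100 popcount=3 -> skip
r=45=101101 popcount=4 -> skip
r=46=101110 popcount=4 -> skip
r=47=101111 popcount=5 -> KEEP
r=48=110000 popcount=2 -> skip
r=49=110001 popcount=3 -> skip
r=50=110010 popcount=3 -> skip
Kept rows: 31 47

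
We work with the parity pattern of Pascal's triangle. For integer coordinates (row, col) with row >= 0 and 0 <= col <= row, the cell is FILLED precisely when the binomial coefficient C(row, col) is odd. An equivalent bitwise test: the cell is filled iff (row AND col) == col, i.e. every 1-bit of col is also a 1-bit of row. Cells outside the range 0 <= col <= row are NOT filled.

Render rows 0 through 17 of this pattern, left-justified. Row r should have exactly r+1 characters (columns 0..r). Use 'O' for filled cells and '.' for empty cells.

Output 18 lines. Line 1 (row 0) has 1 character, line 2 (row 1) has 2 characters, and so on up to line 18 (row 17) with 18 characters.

Answer: O
OO
O.O
OOOO
O...O
OO..OO
O.O.O.O
OOOOOOOO
O.......O
OO......OO
O.O.....O.O
OOOO....OOOO
O...O...O...O
OO..OO..OO..OO
O.O.O.O.O.O.O.O
OOOOOOOOOOOOOOOO
O...............O
OO..............OO

Derivation:
r0=0: O
r1=1: OO
r2=10: O.O
r3=11: OOOO
r4=100: O...O
r5=101: OO..OO
r6=110: O.O.O.O
r7=111: OOOOOOOO
r8=1000: O.......O
r9=1001: OO......OO
r10=1010: O.O.....O.O
r11=1011: OOOO....OOOO
r12=1100: O...O...O...O
r13=1101: OO..OO..OO..OO
r14=1110: O.O.O.O.O.O.O.O
r15=1111: OOOOOOOOOOOOOOOO
r16=10000: O...............O
r17=10001: OO..............OO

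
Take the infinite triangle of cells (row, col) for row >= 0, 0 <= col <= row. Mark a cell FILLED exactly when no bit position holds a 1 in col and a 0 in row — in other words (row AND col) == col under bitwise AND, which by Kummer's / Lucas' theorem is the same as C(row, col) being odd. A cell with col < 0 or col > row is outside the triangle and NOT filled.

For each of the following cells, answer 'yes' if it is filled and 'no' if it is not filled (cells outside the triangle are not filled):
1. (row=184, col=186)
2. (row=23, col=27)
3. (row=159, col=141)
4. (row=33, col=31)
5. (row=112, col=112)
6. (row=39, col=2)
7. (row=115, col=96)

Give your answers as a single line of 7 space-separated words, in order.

(184,186): col outside [0, 184] -> not filled
(23,27): col outside [0, 23] -> not filled
(159,141): row=0b10011111, col=0b10001101, row AND col = 0b10001101 = 141; 141 == 141 -> filled
(33,31): row=0b100001, col=0b11111, row AND col = 0b1 = 1; 1 != 31 -> empty
(112,112): row=0b1110000, col=0b1110000, row AND col = 0b1110000 = 112; 112 == 112 -> filled
(39,2): row=0b100111, col=0b10, row AND col = 0b10 = 2; 2 == 2 -> filled
(115,96): row=0b1110011, col=0b1100000, row AND col = 0b1100000 = 96; 96 == 96 -> filled

Answer: no no yes no yes yes yes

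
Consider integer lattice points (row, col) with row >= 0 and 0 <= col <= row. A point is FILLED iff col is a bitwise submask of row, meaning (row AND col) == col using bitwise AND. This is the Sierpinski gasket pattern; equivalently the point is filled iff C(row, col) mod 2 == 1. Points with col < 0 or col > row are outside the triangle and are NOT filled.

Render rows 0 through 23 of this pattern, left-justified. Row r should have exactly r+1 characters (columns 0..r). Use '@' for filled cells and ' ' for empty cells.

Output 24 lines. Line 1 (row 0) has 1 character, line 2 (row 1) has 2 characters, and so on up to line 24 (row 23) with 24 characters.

Answer: @
@@
@ @
@@@@
@   @
@@  @@
@ @ @ @
@@@@@@@@
@       @
@@      @@
@ @     @ @
@@@@    @@@@
@   @   @   @
@@  @@  @@  @@
@ @ @ @ @ @ @ @
@@@@@@@@@@@@@@@@
@               @
@@              @@
@ @             @ @
@@@@            @@@@
@   @           @   @
@@  @@          @@  @@
@ @ @ @         @ @ @ @
@@@@@@@@        @@@@@@@@

Derivation:
r0=0: @
r1=1: @@
r2=10: @ @
r3=11: @@@@
r4=100: @   @
r5=101: @@  @@
r6=110: @ @ @ @
r7=111: @@@@@@@@
r8=1000: @       @
r9=1001: @@      @@
r10=1010: @ @     @ @
r11=1011: @@@@    @@@@
r12=1100: @   @   @   @
r13=1101: @@  @@  @@  @@
r14=1110: @ @ @ @ @ @ @ @
r15=1111: @@@@@@@@@@@@@@@@
r16=10000: @               @
r17=10001: @@              @@
r18=10010: @ @             @ @
r19=10011: @@@@            @@@@
r20=10100: @   @           @   @
r21=10101: @@  @@          @@  @@
r22=10110: @ @ @ @         @ @ @ @
r23=10111: @@@@@@@@        @@@@@@@@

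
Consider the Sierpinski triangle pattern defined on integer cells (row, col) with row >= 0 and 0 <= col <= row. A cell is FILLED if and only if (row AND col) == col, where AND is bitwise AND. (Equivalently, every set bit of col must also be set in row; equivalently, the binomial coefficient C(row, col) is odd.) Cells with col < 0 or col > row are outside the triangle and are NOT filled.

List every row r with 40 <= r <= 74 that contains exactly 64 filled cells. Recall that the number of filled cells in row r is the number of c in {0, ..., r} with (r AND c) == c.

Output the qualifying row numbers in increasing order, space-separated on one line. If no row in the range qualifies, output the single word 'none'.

Row r has 2^popcount(r) filled cells, so we need popcount(r) = log2(64) = 6.
Scan r = 40..74 and keep those with exactly 6 one-bits:
r=40=101000 popcount=2 -> skip
r=41=101001 popcount=3 -> skip
r=42=101010 popcount=3 -> skip
r=43=101011 popcount=4 -> skip
r=44=101100 popcount=3 -> skip
r=45=101101 popcount=4 -> skip
r=46=101110 popcount=4 -> skip
r=47=101111 popcount=5 -> skip
r=48=110000 popcount=2 -> skip
r=49=110001 popcount=3 -> skip
r=50=110010 popcount=3 -> skip
r=51=110011 popcount=4 -> skip
r=52=110100 popcount=3 -> skip
r=53=110101 popcount=4 -> skip
r=54=110110 popcount=4 -> skip
r=55=110111 popcount=5 -> skip
r=56=111000 popcount=3 -> skip
r=57=111001 popcount=4 -> skip
r=58=111010 popcount=4 -> skip
r=59=111011 popcount=5 -> skip
r=60=111100 popcount=4 -> skip
r=61=111101 popcount=5 -> skip
r=62=111110 popcount=5 -> skip
r=63=111111 popcount=6 -> KEEP
r=64=1000000 popcount=1 -> skip
r=65=1000001 popcount=2 -> skip
r=66=1000010 popcount=2 -> skip
r=67=1000011 popcount=3 -> skip
r=68=1000100 popcount=2 -> skip
r=69=1000101 popcount=3 -> skip
r=70=1000110 popcount=3 -> skip
r=71=1000111 popcount=4 -> skip
r=72=1001000 popcount=2 -> skip
r=73=1001001 popcount=3 -> skip
r=74=1001010 popcount=3 -> skip
Kept rows: 63

Answer: 63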